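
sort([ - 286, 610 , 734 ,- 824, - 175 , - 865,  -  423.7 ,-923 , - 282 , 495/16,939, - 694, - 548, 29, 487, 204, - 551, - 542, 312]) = [ - 923, - 865, - 824, - 694, -551, - 548 , - 542, - 423.7, - 286, - 282, -175 , 29,  495/16 , 204,312 , 487, 610 , 734, 939 ]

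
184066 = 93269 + 90797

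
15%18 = 15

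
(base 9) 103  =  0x54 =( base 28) 30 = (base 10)84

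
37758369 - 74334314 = -36575945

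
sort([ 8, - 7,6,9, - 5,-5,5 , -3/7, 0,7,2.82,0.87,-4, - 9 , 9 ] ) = [ - 9, -7, - 5,- 5,-4,-3/7, 0,  0.87 , 2.82,5,6,7,  8,9,9]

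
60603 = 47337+13266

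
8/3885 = 8/3885 = 0.00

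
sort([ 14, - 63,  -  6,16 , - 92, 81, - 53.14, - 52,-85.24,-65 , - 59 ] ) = [ - 92,-85.24,-65, - 63,-59, - 53.14, - 52,  -  6, 14, 16, 81 ]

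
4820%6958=4820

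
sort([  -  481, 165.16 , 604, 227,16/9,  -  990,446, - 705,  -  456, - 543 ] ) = [ - 990, - 705, - 543, - 481, - 456, 16/9 , 165.16 , 227,446,604 ] 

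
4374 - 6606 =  - 2232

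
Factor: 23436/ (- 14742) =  - 62/39 = - 2^1*3^( - 1)*13^ ( - 1 )*31^1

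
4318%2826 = 1492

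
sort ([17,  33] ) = [17, 33] 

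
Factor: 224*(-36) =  - 2^7*3^2*7^1  =  - 8064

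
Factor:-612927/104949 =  - 987/169 =- 3^1*7^1 *13^(-2)*47^1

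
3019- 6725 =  - 3706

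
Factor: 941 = 941^1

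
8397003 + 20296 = 8417299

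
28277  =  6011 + 22266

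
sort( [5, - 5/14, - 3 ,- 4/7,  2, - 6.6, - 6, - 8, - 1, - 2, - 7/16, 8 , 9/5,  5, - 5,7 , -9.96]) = [  -  9.96, - 8, - 6.6, - 6, - 5, - 3, - 2, - 1 , -4/7, -7/16 , - 5/14,9/5,2,5 , 5,7, 8 ]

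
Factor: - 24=-2^3*3^1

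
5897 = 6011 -114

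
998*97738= 97542524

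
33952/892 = 38 + 14/223 = 38.06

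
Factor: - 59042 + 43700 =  - 2^1 * 3^1 * 2557^1 = - 15342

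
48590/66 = 24295/33 = 736.21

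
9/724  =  9/724= 0.01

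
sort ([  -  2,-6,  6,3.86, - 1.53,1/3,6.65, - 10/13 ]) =[ - 6, - 2 , - 1.53, - 10/13, 1/3,3.86, 6, 6.65]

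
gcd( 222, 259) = 37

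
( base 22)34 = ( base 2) 1000110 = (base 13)55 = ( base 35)20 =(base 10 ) 70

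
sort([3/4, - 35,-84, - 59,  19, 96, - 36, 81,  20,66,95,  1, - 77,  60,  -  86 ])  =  [ - 86, - 84 , - 77, -59,-36, - 35,3/4, 1 , 19,  20,60, 66,81,  95, 96]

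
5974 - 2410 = 3564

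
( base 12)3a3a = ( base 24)bdm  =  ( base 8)15016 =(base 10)6670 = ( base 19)I91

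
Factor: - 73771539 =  - 3^1*149^1 * 165037^1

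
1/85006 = 1/85006=0.00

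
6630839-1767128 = 4863711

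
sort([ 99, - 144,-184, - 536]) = [ - 536, - 184, - 144,99]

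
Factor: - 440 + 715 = 5^2*11^1  =  275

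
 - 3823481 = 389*(- 9829)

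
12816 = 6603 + 6213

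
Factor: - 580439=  - 227^1*2557^1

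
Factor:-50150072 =  -  2^3*7^1*179^1*5003^1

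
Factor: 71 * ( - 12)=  - 2^2 * 3^1*71^1=-852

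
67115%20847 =4574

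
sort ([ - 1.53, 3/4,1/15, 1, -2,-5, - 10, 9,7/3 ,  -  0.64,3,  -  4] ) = [ - 10,-5, - 4,  -  2, - 1.53,-0.64,1/15, 3/4,1,7/3,3,9 ]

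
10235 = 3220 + 7015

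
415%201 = 13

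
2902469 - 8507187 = -5604718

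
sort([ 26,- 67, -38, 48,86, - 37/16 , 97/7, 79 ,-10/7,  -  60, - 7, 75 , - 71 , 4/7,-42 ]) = [ - 71, - 67 , - 60, - 42, - 38,-7, - 37/16, - 10/7 , 4/7 , 97/7 , 26 , 48,75, 79,86]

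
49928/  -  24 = -2081+2/3 =- 2080.33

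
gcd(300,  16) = 4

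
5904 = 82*72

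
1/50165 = 1/50165= 0.00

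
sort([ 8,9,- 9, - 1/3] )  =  [ - 9,-1/3,8,9]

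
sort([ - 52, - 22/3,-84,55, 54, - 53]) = [ - 84,-53,-52, - 22/3, 54, 55 ] 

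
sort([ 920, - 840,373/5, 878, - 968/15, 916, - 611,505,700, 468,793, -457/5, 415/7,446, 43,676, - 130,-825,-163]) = [ - 840,-825, - 611, - 163,-130,  -  457/5, - 968/15, 43,415/7,373/5,446,468,505,676,700, 793, 878, 916 , 920]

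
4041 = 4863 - 822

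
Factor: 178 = 2^1*89^1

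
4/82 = 2/41 = 0.05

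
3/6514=3/6514 =0.00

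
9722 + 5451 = 15173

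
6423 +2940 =9363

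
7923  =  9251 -1328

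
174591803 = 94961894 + 79629909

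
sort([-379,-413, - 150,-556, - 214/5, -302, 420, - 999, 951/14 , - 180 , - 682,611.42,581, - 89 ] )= [  -  999,-682, - 556, - 413 , - 379, - 302, - 180, - 150, - 89,- 214/5, 951/14,420,581 , 611.42]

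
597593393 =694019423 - 96426030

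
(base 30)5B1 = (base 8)11337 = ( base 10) 4831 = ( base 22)9ld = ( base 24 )897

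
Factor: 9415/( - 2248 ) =-2^ ( - 3)*5^1*7^1*269^1*281^( - 1) 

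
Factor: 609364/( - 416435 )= - 2^2 *5^( - 1)*7^2*37^(- 1 )*2251^ ( - 1) * 3109^1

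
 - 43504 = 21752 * (-2 )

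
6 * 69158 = 414948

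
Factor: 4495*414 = 1860930 = 2^1*3^2*5^1*23^1*29^1*31^1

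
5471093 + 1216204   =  6687297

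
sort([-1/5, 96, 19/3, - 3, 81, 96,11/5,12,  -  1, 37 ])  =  [ - 3 ,-1 ,-1/5, 11/5, 19/3 , 12,  37  ,  81,96,  96 ]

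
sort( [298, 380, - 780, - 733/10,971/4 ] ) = [ - 780, - 733/10,971/4,298,380 ] 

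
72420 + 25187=97607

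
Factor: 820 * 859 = 2^2*5^1 * 41^1*859^1 = 704380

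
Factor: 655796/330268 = 67^1*2447^1*82567^( - 1 ) = 163949/82567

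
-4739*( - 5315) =25187785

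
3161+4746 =7907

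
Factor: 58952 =2^3*7369^1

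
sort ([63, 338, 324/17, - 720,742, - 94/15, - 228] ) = [ - 720, - 228,- 94/15  ,  324/17, 63,338, 742 ]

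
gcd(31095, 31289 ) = 1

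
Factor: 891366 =2^1*3^1*7^1 * 19^1*1117^1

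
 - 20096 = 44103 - 64199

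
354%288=66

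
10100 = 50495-40395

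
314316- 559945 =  - 245629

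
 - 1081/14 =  - 78  +  11/14 = - 77.21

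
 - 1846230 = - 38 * 48585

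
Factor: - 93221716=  - 2^2*7^2*475621^1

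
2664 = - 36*( - 74) 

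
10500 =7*1500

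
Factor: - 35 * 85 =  - 5^2*7^1*17^1 = - 2975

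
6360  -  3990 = 2370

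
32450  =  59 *550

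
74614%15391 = 13050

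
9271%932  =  883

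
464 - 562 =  - 98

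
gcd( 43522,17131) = 463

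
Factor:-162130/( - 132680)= 523/428 = 2^( - 2 )*107^( - 1 )*523^1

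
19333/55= 19333/55 = 351.51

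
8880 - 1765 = 7115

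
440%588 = 440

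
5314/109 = 5314/109= 48.75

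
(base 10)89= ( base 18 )4H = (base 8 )131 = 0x59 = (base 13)6b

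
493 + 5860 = 6353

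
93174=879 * 106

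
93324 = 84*1111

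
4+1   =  5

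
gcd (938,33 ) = 1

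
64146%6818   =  2784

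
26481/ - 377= - 2037/29 = - 70.24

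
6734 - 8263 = -1529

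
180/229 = 180/229= 0.79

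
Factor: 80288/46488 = 2^2*3^(-1 )*149^(  -  1 ) * 193^1 = 772/447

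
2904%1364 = 176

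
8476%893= 439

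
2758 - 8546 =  - 5788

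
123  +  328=451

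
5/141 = 5/141 =0.04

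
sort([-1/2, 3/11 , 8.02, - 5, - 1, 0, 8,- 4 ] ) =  [ - 5, -4, - 1, - 1/2, 0,3/11, 8 , 8.02]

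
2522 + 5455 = 7977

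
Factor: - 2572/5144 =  - 1/2=- 2^(-1)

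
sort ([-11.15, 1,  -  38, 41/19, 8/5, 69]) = [ - 38, - 11.15, 1, 8/5, 41/19, 69]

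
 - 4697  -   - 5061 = 364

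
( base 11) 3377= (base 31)4j7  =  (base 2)1000101011000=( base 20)b20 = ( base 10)4440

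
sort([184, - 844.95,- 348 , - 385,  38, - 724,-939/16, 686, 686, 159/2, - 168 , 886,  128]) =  [ - 844.95 , - 724, - 385 , - 348, - 168,  -  939/16, 38, 159/2, 128,  184, 686, 686, 886]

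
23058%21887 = 1171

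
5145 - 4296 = 849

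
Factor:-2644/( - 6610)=2^1*5^( - 1)=2/5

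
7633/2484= 7633/2484 =3.07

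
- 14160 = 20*( - 708 )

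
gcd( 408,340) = 68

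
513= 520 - 7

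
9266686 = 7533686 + 1733000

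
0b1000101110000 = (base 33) 439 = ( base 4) 1011300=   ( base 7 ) 16005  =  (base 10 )4464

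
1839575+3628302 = 5467877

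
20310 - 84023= - 63713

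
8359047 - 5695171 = 2663876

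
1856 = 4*464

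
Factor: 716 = 2^2 * 179^1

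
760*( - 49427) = - 37564520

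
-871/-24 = 871/24 =36.29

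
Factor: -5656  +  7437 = 1781 = 13^1 * 137^1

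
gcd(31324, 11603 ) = 41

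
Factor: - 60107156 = -2^2*15026789^1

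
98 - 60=38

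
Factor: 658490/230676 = 2^( - 1 )*3^( - 1)*5^1*7^1*23^1 * 47^( - 1 ) = 805/282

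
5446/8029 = 778/1147=0.68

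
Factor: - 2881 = -43^1*67^1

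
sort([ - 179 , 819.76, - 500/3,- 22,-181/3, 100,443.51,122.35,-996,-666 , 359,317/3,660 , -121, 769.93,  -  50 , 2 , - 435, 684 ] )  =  [ - 996,  -  666, - 435, - 179,  -  500/3,- 121, - 181/3 ,- 50, - 22,  2,  100 , 317/3,  122.35 , 359,443.51,  660, 684 , 769.93, 819.76]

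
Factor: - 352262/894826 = -89^1 * 151^(- 1 )*1979^1*2963^ ( - 1 ) = - 176131/447413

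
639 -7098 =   -  6459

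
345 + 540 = 885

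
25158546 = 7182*3503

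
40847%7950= 1097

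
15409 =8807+6602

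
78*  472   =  36816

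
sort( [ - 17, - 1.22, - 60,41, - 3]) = [ - 60 ,-17, - 3, - 1.22,  41 ] 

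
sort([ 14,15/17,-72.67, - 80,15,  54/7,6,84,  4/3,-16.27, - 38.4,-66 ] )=[ - 80, - 72.67,- 66,-38.4,-16.27 , 15/17,4/3, 6  ,  54/7,14,15,84 ] 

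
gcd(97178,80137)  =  1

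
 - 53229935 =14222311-67452246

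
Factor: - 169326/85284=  - 409/206 = - 2^( - 1)*103^( - 1 )*409^1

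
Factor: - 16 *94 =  - 1504 = - 2^5*47^1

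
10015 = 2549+7466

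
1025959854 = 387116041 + 638843813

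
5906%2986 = 2920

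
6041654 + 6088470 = 12130124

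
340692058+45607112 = 386299170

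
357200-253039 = 104161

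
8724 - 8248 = 476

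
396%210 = 186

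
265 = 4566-4301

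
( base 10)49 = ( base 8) 61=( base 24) 21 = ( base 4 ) 301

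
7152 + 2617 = 9769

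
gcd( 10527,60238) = 1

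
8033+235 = 8268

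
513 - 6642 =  - 6129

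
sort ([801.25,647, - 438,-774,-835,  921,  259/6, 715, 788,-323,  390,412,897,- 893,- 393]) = [ - 893, - 835, - 774 ,-438, - 393, - 323, 259/6,390, 412 , 647, 715,788,801.25,  897, 921] 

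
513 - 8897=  - 8384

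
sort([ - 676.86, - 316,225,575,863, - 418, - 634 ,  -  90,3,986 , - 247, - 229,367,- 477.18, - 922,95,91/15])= [ - 922,-676.86 , - 634, - 477.18, - 418,-316, - 247, - 229, - 90,3, 91/15,95,225,367,575, 863, 986 ]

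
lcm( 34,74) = 1258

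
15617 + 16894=32511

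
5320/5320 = 1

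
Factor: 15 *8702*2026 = 264453780  =  2^2*3^1*5^1*19^1 * 229^1*1013^1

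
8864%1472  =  32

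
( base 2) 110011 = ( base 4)303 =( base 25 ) 21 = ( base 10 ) 51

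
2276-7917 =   -  5641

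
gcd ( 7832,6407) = 1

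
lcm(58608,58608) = 58608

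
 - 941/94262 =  - 1 + 93321/94262 = - 0.01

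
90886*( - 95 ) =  - 8634170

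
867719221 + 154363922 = 1022083143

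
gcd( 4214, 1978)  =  86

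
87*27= 2349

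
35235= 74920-39685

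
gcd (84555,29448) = 9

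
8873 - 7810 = 1063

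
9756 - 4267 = 5489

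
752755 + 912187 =1664942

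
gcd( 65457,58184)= 7273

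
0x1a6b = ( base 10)6763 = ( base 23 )ci1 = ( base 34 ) 5SV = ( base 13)3103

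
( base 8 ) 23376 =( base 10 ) 9982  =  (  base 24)H7M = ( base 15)2E57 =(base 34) 8LK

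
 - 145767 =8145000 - 8290767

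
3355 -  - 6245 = 9600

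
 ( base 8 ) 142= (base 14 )70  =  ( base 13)77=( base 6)242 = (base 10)98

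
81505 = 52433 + 29072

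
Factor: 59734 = 2^1*29867^1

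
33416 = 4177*8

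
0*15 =0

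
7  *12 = 84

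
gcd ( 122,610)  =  122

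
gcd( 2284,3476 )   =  4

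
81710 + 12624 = 94334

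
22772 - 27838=-5066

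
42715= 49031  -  6316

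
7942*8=63536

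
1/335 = 1/335  =  0.00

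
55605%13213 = 2753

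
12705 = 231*55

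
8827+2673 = 11500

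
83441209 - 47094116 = 36347093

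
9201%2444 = 1869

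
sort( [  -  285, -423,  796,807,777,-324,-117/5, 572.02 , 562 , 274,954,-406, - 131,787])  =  [- 423, - 406, - 324 ,-285,-131,-117/5,274,  562, 572.02, 777, 787, 796 , 807, 954]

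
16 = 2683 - 2667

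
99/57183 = 33/19061 = 0.00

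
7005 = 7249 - 244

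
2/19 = 2/19 =0.11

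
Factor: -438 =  - 2^1 * 3^1*73^1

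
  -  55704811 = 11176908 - 66881719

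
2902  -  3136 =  - 234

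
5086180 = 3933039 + 1153141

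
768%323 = 122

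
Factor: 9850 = 2^1*5^2 * 197^1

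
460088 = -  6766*(-68)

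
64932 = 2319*28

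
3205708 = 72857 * 44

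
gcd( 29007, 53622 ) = 9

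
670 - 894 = - 224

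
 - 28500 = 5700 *( - 5 ) 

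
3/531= 1/177=0.01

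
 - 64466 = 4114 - 68580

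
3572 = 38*94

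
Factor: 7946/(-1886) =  - 3973/943 = - 23^( - 1) * 29^1*41^ ( - 1 )*137^1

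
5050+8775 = 13825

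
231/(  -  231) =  - 1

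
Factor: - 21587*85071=-1836427677  =  -3^1*7^1*4051^1*21587^1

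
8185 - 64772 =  - 56587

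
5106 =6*851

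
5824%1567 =1123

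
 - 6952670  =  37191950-44144620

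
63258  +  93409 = 156667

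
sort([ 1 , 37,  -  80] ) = [ - 80, 1,37 ] 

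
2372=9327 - 6955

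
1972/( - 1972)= - 1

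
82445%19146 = 5861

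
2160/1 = 2160 = 2160.00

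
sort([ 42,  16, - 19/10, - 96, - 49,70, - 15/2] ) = [ -96,  -  49, - 15/2,-19/10 , 16, 42,70 ]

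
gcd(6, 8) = 2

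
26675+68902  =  95577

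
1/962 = 1/962 =0.00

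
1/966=1/966 =0.00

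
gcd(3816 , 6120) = 72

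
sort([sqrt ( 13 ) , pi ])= [pi , sqrt(13) ]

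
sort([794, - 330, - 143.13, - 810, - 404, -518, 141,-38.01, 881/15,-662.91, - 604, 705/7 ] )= [- 810, - 662.91,  -  604 , - 518,  -  404, - 330 ,- 143.13, - 38.01, 881/15, 705/7,  141, 794 ]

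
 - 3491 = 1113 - 4604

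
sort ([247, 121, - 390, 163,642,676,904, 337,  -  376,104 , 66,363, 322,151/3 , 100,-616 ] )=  [ -616,  -  390, - 376, 151/3, 66,100, 104, 121 , 163, 247,322,337,363,  642, 676, 904 ] 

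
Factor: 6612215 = 5^1* 1322443^1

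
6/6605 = 6/6605 = 0.00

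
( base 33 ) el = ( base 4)13203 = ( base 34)e7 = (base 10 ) 483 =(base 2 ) 111100011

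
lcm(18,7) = 126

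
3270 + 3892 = 7162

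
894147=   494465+399682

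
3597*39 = 140283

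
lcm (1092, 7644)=7644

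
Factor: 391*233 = 91103 = 17^1*23^1*233^1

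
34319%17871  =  16448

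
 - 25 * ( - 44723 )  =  1118075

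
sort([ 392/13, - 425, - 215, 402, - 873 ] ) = [ - 873,-425, - 215, 392/13, 402 ]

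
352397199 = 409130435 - 56733236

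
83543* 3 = 250629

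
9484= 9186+298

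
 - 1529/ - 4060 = 1529/4060 = 0.38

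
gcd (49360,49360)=49360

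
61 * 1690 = 103090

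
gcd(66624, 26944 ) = 64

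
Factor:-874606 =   -  2^1*37^1*53^1*223^1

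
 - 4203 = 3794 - 7997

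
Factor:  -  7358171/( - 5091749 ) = 13^( -1)*41^( -2)*233^( - 1)*373^1*19727^1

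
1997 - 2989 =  - 992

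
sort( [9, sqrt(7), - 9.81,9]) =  [ - 9.81,sqrt( 7), 9, 9]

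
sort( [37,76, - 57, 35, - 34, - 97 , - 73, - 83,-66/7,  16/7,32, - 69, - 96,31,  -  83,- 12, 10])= [ - 97, - 96  , - 83, - 83,  -  73, - 69, - 57, - 34,-12, - 66/7, 16/7,10, 31,32, 35, 37,76] 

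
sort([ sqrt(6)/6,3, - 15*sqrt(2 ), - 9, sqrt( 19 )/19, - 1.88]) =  [ - 15* sqrt( 2), - 9, - 1.88,  sqrt(  19 )/19 , sqrt( 6)/6, 3] 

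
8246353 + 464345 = 8710698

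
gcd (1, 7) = 1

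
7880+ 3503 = 11383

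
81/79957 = 81/79957 = 0.00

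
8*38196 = 305568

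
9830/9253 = 9830/9253  =  1.06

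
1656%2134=1656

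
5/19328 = 5/19328 = 0.00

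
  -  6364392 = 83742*(  -  76)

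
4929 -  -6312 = 11241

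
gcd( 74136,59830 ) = 2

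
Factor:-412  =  - 2^2*103^1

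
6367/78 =81 + 49/78 = 81.63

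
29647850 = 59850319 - 30202469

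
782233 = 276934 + 505299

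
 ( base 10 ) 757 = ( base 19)21g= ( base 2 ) 1011110101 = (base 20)1HH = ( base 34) m9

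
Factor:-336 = -2^4*3^1*7^1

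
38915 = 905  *43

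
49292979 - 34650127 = 14642852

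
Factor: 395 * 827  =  5^1*79^1*827^1= 326665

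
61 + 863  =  924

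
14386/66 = 7193/33 = 217.97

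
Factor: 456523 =456523^1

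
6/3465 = 2/1155= 0.00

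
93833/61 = 1538  +  15/61  =  1538.25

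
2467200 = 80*30840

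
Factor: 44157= 3^1*41^1*359^1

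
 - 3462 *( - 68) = 235416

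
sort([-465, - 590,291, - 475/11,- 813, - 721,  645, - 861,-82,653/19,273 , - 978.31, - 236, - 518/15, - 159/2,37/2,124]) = [ - 978.31, -861, - 813, - 721,  -  590 , - 465, -236 , - 82, - 159/2, - 475/11 , - 518/15,  37/2,653/19, 124 , 273,  291,645]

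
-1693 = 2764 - 4457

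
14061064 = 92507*152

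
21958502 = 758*28969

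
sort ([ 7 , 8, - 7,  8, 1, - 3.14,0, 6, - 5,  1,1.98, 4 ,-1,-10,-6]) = [ - 10, - 7, - 6,  -  5, - 3.14, - 1, 0, 1, 1,1.98,4,6, 7 , 8,8 ] 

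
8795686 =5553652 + 3242034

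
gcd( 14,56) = 14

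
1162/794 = 1 + 184/397=1.46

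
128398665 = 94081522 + 34317143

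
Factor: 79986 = 2^1*3^1 * 13331^1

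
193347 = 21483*9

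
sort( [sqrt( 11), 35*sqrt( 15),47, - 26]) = [ - 26,sqrt(11), 47,  35*sqrt(15 )]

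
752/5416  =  94/677 =0.14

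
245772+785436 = 1031208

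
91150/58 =1571 + 16/29=1571.55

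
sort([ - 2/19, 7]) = [ - 2/19 , 7]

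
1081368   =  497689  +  583679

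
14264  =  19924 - 5660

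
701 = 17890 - 17189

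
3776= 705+3071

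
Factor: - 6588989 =-11^1*598999^1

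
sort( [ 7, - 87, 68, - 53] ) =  [ - 87, - 53, 7,68]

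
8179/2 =4089+1/2 =4089.50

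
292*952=277984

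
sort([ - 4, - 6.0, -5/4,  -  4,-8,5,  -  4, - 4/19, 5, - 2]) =[ - 8,-6.0, - 4,-4,  -  4, - 2,  -  5/4, - 4/19 , 5, 5 ]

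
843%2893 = 843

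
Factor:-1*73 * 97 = -73^1*97^1 =- 7081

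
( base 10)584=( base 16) 248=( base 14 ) 2da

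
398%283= 115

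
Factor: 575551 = 575551^1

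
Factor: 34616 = 2^3 *4327^1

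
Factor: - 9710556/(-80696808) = 809213/6724734 = 2^( - 1)*3^( - 1) * 523^( - 1)*2143^( - 1)*809213^1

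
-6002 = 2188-8190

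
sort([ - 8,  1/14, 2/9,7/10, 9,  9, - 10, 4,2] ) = [ - 10, - 8, 1/14, 2/9,7/10,2 , 4,  9 , 9] 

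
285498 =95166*3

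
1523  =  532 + 991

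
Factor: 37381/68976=2^( - 4)*3^(- 2 )*29^1*479^( - 1 ) *1289^1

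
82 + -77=5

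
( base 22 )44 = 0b1011100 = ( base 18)52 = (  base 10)92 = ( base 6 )232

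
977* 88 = 85976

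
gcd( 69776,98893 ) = 1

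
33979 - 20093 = 13886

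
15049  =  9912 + 5137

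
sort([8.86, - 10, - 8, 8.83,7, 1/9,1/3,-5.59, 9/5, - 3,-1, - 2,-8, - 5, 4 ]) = [  -  10,-8, - 8, - 5.59, - 5,  -  3, -2, - 1, 1/9, 1/3, 9/5, 4, 7, 8.83, 8.86 ] 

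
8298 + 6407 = 14705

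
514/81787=514/81787 = 0.01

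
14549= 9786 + 4763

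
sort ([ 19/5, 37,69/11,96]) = [ 19/5 , 69/11,37,96]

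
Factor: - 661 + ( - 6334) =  - 5^1*1399^1 = - 6995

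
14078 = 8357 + 5721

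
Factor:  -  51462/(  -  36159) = 17154/12053 = 2^1*3^2 *17^ ( - 1 )*709^( - 1)*953^1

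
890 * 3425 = 3048250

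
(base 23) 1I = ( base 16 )29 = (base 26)1F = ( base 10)41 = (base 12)35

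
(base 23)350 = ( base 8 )3246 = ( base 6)11514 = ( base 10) 1702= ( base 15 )787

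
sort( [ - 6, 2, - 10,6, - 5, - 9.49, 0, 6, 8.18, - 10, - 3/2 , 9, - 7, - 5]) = [ - 10, - 10,-9.49, - 7, - 6 , - 5, - 5, - 3/2 , 0, 2,  6 , 6, 8.18, 9]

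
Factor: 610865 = 5^1*122173^1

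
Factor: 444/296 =3/2=2^( - 1) * 3^1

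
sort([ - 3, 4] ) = [ - 3, 4]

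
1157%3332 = 1157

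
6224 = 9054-2830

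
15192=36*422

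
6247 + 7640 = 13887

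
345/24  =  14 + 3/8= 14.38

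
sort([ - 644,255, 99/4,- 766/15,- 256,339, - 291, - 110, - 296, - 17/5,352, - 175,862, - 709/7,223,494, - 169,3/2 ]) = [ - 644, - 296, - 291, - 256, - 175, - 169 ,-110, - 709/7, - 766/15, - 17/5 , 3/2,99/4,223,255, 339 , 352,  494,  862] 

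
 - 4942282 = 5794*(  -  853)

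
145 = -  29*( - 5) 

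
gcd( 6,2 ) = 2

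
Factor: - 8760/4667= - 2^3*3^1 * 5^1 * 13^( - 1)*73^1*359^ ( - 1 )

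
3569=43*83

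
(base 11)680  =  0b1100101110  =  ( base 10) 814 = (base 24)19m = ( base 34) NW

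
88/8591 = 8/781=0.01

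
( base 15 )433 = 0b1110110100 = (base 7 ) 2523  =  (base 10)948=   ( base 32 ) TK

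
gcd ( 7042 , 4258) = 2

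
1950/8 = 243 + 3/4 = 243.75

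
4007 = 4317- 310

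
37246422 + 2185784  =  39432206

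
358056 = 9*39784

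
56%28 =0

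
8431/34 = 247+33/34= 247.97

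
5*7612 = 38060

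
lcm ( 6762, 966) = 6762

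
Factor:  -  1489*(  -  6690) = 9961410 = 2^1*3^1*5^1*223^1 * 1489^1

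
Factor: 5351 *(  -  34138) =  - 2^1*13^2*101^1*5351^1 = -  182672438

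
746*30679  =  22886534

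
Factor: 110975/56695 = 965/493  =  5^1*17^(-1 ) * 29^(- 1)*193^1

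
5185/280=1037/56 = 18.52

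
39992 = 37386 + 2606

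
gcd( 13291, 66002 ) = 1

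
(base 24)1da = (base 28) 142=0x382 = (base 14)482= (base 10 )898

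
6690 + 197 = 6887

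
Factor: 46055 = 5^1* 61^1*151^1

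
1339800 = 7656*175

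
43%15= 13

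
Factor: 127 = 127^1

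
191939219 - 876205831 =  - 684266612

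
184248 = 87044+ 97204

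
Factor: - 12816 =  - 2^4 *3^2*89^1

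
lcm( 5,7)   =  35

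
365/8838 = 365/8838 = 0.04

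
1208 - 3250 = -2042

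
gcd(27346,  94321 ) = 1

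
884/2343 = 884/2343 = 0.38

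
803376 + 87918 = 891294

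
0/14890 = 0 = 0.00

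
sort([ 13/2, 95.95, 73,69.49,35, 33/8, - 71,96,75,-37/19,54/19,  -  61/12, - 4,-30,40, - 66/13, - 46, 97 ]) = [ - 71 , - 46, - 30, - 61/12, - 66/13,-4,- 37/19 , 54/19,33/8, 13/2,35, 40, 69.49,73,75 , 95.95, 96,97 ]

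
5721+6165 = 11886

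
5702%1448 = 1358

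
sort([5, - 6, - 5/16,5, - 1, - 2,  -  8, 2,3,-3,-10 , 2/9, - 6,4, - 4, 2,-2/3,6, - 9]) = [  -  10 , - 9,-8, - 6, - 6, - 4,  -  3  ,  -  2, - 1, - 2/3, - 5/16,  2/9,  2,  2,3,4,5 , 5,  6] 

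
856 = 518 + 338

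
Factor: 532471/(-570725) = -5^(-2)*37^(-1)*863^1 = -  863/925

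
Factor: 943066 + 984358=2^8*7529^1 =1927424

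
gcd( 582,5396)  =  2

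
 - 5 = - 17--12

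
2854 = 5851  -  2997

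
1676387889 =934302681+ 742085208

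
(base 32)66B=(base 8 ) 14313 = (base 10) 6347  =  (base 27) 8J2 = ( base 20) fh7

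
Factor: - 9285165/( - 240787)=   3^3 * 5^1 * 19^( - 2 )*23^( - 1)*29^( - 1) * 109^1 * 631^1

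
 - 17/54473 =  - 1 + 54456/54473=- 0.00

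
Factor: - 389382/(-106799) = 2^1*3^1*11^( - 1)*19^( - 1 )*127^1 =762/209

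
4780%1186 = 36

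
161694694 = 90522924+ 71171770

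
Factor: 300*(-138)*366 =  - 2^4 * 3^3*5^2*23^1*61^1 = - 15152400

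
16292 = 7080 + 9212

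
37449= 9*4161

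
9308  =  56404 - 47096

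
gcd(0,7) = 7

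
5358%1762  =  72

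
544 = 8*68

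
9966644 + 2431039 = 12397683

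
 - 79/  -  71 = 79/71=   1.11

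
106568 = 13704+92864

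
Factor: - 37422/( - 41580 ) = 2^ ( - 1 )*3^2*5^( - 1) = 9/10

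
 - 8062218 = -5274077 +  - 2788141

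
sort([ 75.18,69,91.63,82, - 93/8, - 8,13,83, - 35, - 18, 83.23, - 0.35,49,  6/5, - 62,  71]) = [ - 62,- 35, - 18, - 93/8, - 8,-0.35, 6/5 , 13, 49  ,  69,71,75.18, 82 , 83,  83.23 , 91.63]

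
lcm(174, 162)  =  4698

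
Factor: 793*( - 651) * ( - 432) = 2^4*3^4  *7^1 * 13^1  *31^1*61^1 = 223016976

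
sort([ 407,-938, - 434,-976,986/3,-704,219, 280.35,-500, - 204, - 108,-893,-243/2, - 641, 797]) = [ - 976, - 938, - 893, - 704, - 641, - 500,-434, - 204, -243/2, - 108,219, 280.35, 986/3,407, 797]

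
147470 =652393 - 504923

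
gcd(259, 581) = 7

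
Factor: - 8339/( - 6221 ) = 31^1*269^1*6221^ ( - 1 ) 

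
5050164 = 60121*84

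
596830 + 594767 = 1191597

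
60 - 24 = 36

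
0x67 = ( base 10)103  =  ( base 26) 3p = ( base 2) 1100111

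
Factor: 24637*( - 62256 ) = - 2^4*3^1*71^1 * 347^1*1297^1=- 1533801072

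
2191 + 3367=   5558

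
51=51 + 0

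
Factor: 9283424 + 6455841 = 5^1*3147853^1 = 15739265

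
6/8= 3/4=0.75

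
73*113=8249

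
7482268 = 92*81329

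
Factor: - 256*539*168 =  - 23181312   =  - 2^11*3^1*7^3*11^1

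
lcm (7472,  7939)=127024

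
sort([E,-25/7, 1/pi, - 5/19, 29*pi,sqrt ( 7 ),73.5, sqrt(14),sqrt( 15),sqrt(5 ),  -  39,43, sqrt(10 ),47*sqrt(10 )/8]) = [ - 39,- 25/7, - 5/19, 1/pi, sqrt(5),sqrt ( 7),E, sqrt(10),sqrt(14 ),  sqrt(15 ),47 * sqrt( 10) /8, 43,73.5, 29*pi]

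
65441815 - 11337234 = 54104581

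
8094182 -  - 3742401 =11836583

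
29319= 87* 337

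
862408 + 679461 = 1541869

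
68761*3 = 206283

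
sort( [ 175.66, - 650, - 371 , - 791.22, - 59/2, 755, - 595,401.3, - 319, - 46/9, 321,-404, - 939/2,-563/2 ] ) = [-791.22,  -  650,-595,-939/2, - 404, - 371, - 319, - 563/2,-59/2 ,  -  46/9, 175.66,321,401.3, 755] 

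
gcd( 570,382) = 2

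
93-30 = 63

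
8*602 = 4816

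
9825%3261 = 42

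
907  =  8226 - 7319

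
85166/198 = 42583/99 = 430.13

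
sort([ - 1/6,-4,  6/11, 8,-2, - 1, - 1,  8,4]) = [ - 4, - 2 , - 1, - 1, - 1/6, 6/11, 4, 8,8]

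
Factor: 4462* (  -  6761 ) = -30167582  =  - 2^1 *23^1*97^1*6761^1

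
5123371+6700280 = 11823651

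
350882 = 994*353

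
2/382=1/191 = 0.01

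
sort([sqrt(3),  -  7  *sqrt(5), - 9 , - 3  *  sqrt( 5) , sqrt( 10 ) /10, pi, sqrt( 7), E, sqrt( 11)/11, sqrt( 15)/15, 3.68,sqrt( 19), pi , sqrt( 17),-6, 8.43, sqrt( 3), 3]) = [-7 * sqrt( 5), - 9, - 3*sqrt(5 ),- 6, sqrt( 15)/15, sqrt( 11) /11, sqrt(10)/10,  sqrt( 3),sqrt( 3), sqrt( 7 ),E,3, pi, pi, 3.68,  sqrt (17), sqrt( 19 ), 8.43]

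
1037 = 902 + 135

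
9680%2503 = 2171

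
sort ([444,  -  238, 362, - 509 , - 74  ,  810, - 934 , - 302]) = [ - 934, - 509, - 302, - 238,-74, 362,444, 810] 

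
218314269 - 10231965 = 208082304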